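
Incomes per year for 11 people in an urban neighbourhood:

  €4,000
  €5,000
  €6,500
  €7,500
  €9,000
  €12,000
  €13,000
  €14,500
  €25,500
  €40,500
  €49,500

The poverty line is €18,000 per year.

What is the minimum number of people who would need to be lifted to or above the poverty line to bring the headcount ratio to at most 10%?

Currently q = 8 of N = 11 are below the line (H = 0.727).
A headcount ratio of at most 10% allows at most ⌊0.10 × 11⌋ = 1 poor people.
So at least 8 − 1 = 7 must be lifted.

7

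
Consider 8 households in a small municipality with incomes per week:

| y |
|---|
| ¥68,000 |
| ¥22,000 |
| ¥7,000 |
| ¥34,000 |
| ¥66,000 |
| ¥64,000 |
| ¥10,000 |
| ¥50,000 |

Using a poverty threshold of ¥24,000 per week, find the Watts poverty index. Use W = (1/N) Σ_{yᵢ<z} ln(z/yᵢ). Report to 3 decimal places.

0.274

Poor units: ¥7,000, ¥10,000, ¥22,000 (q = 3 of N = 8).
Log gaps: ln(24000/7000) = 1.2321; ln(24000/10000) = 0.8755; ln(24000/22000) = 0.0870.
W = 2.194624 / 8 = 0.274.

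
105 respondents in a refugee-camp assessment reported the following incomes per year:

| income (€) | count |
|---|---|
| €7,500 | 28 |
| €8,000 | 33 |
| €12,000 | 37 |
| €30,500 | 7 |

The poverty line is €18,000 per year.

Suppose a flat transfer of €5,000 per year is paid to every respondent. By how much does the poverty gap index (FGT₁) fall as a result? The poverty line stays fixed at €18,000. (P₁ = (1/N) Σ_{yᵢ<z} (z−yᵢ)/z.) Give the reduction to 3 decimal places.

Before: below the line — 28×€7,500, 33×€8,000, 37×€12,000; poverty gap index (FGT₁) = 0.44762.
After the €5,000 transfer: below the line — 28×€12,500, 33×€13,000, 37×€17,000; poverty gap index (FGT₁) = 0.18836.
Reduction = 0.44762 − 0.18836 = 0.259.

0.259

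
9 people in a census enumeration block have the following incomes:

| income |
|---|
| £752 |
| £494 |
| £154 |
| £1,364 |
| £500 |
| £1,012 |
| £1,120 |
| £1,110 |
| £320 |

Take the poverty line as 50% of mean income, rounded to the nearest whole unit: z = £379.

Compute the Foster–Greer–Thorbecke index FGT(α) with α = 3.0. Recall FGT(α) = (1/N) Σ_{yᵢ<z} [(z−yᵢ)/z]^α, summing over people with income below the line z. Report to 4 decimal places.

0.0237

Poor units: £154, £320 (q = 2 of N = 9).
Shortfall ratios: (379−154)/379 = 0.5937; (379−320)/379 = 0.1557.
Raised to α = 3.0: 0.20923; 0.00377.
Sum = 0.213005; FGT(3.0) = 0.213005 / 9 = 0.0237.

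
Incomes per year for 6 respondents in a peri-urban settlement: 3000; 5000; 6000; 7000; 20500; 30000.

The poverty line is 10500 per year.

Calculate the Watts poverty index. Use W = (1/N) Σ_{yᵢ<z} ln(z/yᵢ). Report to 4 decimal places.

0.4933

Poor units: 3000, 5000, 6000, 7000 (q = 4 of N = 6).
Log gaps: ln(10500/3000) = 1.2528; ln(10500/5000) = 0.7419; ln(10500/6000) = 0.5596; ln(10500/7000) = 0.4055.
W = 2.959781 / 6 = 0.4933.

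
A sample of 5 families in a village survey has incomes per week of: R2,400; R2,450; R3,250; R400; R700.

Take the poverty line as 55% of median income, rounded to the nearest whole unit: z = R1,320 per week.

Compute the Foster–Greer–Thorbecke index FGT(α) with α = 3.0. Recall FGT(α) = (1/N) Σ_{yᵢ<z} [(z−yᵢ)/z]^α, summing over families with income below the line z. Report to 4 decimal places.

Incomes under z: R400, R700 (q = 2 of N = 5).
Gap ratios (z−y)/z: (1320−400)/1320 = 0.6970; (1320−700)/1320 = 0.4697.
Raised to α = 3.0: 0.33856; 0.10362.
Sum = 0.442187; FGT(3.0) = 0.442187 / 5 = 0.0884.

0.0884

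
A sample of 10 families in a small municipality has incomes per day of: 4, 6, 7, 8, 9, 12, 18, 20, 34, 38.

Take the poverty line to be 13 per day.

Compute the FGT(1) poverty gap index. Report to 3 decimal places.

0.246

Below the line: 4, 6, 7, 8, 9, 12 (q = 6 of N = 10).
Normalized shortfalls: (13−4)/13 = 0.6923; (13−6)/13 = 0.5385; (13−7)/13 = 0.4615; (13−8)/13 = 0.3846; (13−9)/13 = 0.3077; (13−12)/13 = 0.0769.
Sum of shortfalls = 2.461538; P₁ averages over all N: 2.461538 / 10 = 0.246.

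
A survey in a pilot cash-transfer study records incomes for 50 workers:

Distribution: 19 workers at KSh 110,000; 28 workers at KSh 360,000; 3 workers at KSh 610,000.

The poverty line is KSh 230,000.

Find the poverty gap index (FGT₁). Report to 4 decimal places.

0.1983

Below the line: 19×KSh 110,000 (q = 19 of N = 50).
Relative gaps: (230000−110000)/230000 = 0.5217 (×19).
Sum of shortfalls = 9.913043; P₁ averages over all N: 9.913043 / 50 = 0.1983.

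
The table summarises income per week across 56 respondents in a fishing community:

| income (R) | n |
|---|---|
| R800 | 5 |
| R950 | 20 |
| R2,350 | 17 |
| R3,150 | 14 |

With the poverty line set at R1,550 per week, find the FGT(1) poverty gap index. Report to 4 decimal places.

0.1815

Below the line: 5×R800, 20×R950 (q = 25 of N = 56).
Shortfall ratios: (1550−800)/1550 = 0.4839 (×5); (1550−950)/1550 = 0.3871 (×20).
Σ = 10.161290. Dividing by the full population N = 56 gives P₁ = 0.1815.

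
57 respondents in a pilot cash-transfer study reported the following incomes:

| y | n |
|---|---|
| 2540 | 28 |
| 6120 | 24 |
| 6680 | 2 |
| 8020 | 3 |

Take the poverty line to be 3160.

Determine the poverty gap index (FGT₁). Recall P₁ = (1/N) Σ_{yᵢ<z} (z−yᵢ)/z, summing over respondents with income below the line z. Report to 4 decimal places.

0.0964

Below the line: 28×2540 (q = 28 of N = 57).
Shortfall ratios: (3160−2540)/3160 = 0.1962 (×28).
Sum of shortfalls = 5.493671; P₁ averages over all N: 5.493671 / 57 = 0.0964.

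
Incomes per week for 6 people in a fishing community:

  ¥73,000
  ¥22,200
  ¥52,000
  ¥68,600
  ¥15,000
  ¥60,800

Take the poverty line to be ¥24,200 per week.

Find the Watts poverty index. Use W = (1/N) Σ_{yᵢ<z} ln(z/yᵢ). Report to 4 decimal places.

Incomes under z: ¥15,000, ¥22,200 (q = 2 of N = 6).
ln(z/y) terms: ln(24200/15000) = 0.4783; ln(24200/22200) = 0.0863.
W = 0.564563 / 6 = 0.0941.

0.0941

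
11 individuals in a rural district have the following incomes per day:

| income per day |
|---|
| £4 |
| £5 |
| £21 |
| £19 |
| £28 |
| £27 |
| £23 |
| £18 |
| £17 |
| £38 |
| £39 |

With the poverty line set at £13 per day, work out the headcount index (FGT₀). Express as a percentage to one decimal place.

18.2%

2 of the 11 individuals have income below £13.
H = 2/11 = 18.2%.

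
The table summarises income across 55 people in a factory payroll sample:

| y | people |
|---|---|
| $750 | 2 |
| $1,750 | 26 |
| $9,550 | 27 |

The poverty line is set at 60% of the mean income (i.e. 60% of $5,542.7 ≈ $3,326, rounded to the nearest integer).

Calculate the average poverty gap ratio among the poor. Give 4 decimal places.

0.4953

Below z: 2×$750, 26×$1,750 (q = 28 of N = 55).
Relative gaps: 0.7745 (×2), 0.4738 (×26); sum = 13.868912.
I averages over the q = 28 poor units only: 13.868912 / 28 = 0.4953.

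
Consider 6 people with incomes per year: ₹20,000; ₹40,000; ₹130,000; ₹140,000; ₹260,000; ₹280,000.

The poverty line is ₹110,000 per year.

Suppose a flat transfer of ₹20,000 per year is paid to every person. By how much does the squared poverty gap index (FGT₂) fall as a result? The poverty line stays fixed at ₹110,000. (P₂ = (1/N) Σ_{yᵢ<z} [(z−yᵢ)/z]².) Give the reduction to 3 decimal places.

Before: below the line — ₹20,000, ₹40,000; squared poverty gap index (FGT₂) = 0.17906.
After the ₹20,000 transfer: below the line — ₹40,000, ₹60,000; squared poverty gap index (FGT₂) = 0.10193.
Reduction = 0.17906 − 0.10193 = 0.077.

0.077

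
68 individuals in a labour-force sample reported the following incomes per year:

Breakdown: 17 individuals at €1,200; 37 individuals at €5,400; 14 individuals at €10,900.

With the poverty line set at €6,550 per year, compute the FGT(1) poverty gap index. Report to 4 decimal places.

0.2997

Below z: 17×€1,200, 37×€5,400 (q = 54 of N = 68).
Gap ratios (z−y)/z: (6550−1200)/6550 = 0.8168 (×17); (6550−5400)/6550 = 0.1756 (×37).
Σ = 20.381679. Dividing by the full population N = 68 gives P₁ = 0.2997.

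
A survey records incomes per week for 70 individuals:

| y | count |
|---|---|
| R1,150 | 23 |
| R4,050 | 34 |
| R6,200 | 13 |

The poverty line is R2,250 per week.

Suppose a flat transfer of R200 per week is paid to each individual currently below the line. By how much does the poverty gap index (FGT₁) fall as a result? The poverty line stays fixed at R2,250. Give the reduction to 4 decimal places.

Before: below the line — 23×R1,150; poverty gap index (FGT₁) = 0.160635.
After the R200 transfer: below the line — 23×R1,350; poverty gap index (FGT₁) = 0.131429.
Reduction = 0.160635 − 0.131429 = 0.0292.

0.0292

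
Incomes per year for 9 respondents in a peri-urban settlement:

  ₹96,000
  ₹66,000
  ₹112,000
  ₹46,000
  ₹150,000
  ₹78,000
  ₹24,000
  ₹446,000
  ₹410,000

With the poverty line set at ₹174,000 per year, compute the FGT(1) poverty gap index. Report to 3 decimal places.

0.413

Below z: ₹24,000, ₹46,000, ₹66,000, ₹78,000, ₹96,000, ₹112,000, ₹150,000 (q = 7 of N = 9).
Shortfall ratios: (174000−24000)/174000 = 0.8621; (174000−46000)/174000 = 0.7356; (174000−66000)/174000 = 0.6207; (174000−78000)/174000 = 0.5517; (174000−96000)/174000 = 0.4483; (174000−112000)/174000 = 0.3563; (174000−150000)/174000 = 0.1379.
Σ = 3.712644. Dividing by the full population N = 9 gives P₁ = 0.413.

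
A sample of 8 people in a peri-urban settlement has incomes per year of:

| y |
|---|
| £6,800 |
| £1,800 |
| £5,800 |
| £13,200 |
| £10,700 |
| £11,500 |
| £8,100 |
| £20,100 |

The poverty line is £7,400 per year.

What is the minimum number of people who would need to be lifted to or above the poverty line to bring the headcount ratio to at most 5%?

3

3 of the 8 people are poor, so H = 3/8 = 0.375.
A headcount ratio of at most 5% allows at most ⌊0.05 × 8⌋ = 0 poor people.
So at least 3 − 0 = 3 must be lifted.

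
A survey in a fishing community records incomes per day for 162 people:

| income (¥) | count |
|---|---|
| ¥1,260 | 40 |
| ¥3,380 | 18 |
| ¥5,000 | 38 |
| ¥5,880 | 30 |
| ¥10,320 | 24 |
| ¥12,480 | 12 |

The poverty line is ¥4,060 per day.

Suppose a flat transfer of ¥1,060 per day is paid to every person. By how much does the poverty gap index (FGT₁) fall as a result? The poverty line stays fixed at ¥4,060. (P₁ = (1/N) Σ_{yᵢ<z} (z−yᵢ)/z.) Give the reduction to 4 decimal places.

0.0831

Before: below the line — 40×¥1,260, 18×¥3,380; poverty gap index (FGT₁) = 0.188895.
After the ¥1,060 transfer: below the line — 40×¥2,320; poverty gap index (FGT₁) = 0.105820.
Reduction = 0.188895 − 0.105820 = 0.0831.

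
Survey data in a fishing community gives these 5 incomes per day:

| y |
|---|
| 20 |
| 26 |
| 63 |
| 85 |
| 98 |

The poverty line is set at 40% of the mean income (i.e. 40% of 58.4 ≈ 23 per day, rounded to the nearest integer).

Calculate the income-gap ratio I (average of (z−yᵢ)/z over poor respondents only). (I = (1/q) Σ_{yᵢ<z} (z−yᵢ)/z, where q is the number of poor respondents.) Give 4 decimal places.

0.1304

Below z: 20 (q = 1 of N = 5).
Relative gaps: 0.1304; sum = 0.130435.
I averages over the q = 1 poor units only: 0.130435 / 1 = 0.1304.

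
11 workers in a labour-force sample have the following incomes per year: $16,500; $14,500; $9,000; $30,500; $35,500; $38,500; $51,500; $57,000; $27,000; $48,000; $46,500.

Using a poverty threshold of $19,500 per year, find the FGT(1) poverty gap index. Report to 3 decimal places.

Below z: $9,000, $14,500, $16,500 (q = 3 of N = 11).
Shortfall ratios: (19500−9000)/19500 = 0.5385; (19500−14500)/19500 = 0.2564; (19500−16500)/19500 = 0.1538.
Σ = 0.948718. Dividing by the full population N = 11 gives P₁ = 0.086.

0.086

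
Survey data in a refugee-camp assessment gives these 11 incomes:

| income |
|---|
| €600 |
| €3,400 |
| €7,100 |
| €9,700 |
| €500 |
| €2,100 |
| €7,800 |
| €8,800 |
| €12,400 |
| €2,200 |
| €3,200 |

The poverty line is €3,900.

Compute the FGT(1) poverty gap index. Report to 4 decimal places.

Incomes under z: €500, €600, €2,100, €2,200, €3,200, €3,400 (q = 6 of N = 11).
Shortfall ratios: (3900−500)/3900 = 0.8718; (3900−600)/3900 = 0.8462; (3900−2100)/3900 = 0.4615; (3900−2200)/3900 = 0.4359; (3900−3200)/3900 = 0.1795; (3900−3400)/3900 = 0.1282.
Σ = 2.923077. Dividing by the full population N = 11 gives P₁ = 0.2657.

0.2657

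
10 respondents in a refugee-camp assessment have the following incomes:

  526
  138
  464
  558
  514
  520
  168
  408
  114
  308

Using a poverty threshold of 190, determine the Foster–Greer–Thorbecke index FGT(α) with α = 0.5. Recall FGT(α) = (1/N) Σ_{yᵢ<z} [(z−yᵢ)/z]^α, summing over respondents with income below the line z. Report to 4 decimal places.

Below z: 114, 138, 168 (q = 3 of N = 10).
Gap ratios (z−y)/z: (190−114)/190 = 0.4000; (190−138)/190 = 0.2737; (190−168)/190 = 0.1158.
Raised to α = 0.5: 0.63246; 0.52315; 0.34028.
Sum = 1.495882; FGT(0.5) = 1.495882 / 10 = 0.1496.

0.1496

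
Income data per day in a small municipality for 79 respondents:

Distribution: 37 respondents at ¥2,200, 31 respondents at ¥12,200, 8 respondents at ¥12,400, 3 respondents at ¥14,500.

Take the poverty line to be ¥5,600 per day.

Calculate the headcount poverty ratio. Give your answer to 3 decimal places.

0.468

37 of the 79 respondents have income below ¥5,600.
H = 37/79 = 0.468.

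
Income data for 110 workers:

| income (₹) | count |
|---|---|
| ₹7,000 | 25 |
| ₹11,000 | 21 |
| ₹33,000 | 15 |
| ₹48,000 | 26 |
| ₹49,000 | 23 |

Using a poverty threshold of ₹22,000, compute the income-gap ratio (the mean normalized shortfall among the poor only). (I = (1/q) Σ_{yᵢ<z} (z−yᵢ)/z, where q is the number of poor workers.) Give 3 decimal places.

0.599

Incomes under z: 25×₹7,000, 21×₹11,000 (q = 46 of N = 110).
Shortfall ratios (z−y)/z: 0.6818 (×25), 0.5000 (×21); sum = 27.545455.
The income-gap ratio divides by q (the poor only): 27.545455 / 46 = 0.599.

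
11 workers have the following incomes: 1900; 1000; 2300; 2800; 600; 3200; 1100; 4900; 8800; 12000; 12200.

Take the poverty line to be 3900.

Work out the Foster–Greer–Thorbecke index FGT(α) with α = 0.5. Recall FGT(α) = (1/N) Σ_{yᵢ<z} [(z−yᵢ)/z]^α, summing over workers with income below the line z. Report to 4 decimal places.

0.4492

Poor units: 600, 1000, 1100, 1900, 2300, 2800, 3200 (q = 7 of N = 11).
Gap ratios (z−y)/z: (3900−600)/3900 = 0.8462; (3900−1000)/3900 = 0.7436; (3900−1100)/3900 = 0.7179; (3900−1900)/3900 = 0.5128; (3900−2300)/3900 = 0.4103; (3900−2800)/3900 = 0.2821; (3900−3200)/3900 = 0.1795.
Raised to α = 0.5: 0.91987; 0.86232; 0.84732; 0.71611; 0.64051; 0.53109; 0.42366.
Sum = 4.940873; FGT(0.5) = 4.940873 / 11 = 0.4492.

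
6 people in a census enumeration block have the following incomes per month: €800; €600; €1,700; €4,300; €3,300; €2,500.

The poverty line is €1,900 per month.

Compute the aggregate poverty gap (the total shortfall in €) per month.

Incomes under z: €600, €800, €1,700 (q = 3 of N = 6).
Individual gaps: 1900−600 = 1300; 1900−800 = 1100; 1900−1700 = 200.
Aggregate gap = €2,600.

€2,600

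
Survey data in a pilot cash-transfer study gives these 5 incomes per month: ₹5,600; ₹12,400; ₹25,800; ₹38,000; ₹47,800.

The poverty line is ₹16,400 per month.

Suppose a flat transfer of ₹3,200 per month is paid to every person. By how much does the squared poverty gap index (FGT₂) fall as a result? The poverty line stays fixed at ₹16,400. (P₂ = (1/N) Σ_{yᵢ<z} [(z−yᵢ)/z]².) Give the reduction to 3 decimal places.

0.055

Before: below the line — ₹5,600, ₹12,400; squared poverty gap index (FGT₂) = 0.09863.
After the ₹3,200 transfer: below the line — ₹8,800, ₹15,600; squared poverty gap index (FGT₂) = 0.04343.
Reduction = 0.09863 − 0.04343 = 0.055.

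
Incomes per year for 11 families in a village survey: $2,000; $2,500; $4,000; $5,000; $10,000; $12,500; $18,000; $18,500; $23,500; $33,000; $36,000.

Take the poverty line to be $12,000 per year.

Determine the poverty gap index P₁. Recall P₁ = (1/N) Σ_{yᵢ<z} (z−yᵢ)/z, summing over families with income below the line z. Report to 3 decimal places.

Poor units: $2,000, $2,500, $4,000, $5,000, $10,000 (q = 5 of N = 11).
Normalized shortfalls: (12000−2000)/12000 = 0.8333; (12000−2500)/12000 = 0.7917; (12000−4000)/12000 = 0.6667; (12000−5000)/12000 = 0.5833; (12000−10000)/12000 = 0.1667.
Σ = 3.041667. Dividing by the full population N = 11 gives P₁ = 0.277.

0.277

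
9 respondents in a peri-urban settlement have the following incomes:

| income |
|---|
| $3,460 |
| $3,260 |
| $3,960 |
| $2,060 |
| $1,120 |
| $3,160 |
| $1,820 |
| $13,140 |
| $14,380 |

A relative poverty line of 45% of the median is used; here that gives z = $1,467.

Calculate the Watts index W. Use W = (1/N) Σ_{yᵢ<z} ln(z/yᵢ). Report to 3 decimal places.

Poor units: $1,120 (q = 1 of N = 9).
ln(z/y) terms: ln(1467/1120) = 0.2699.
W = 0.269891 / 9 = 0.030.

0.030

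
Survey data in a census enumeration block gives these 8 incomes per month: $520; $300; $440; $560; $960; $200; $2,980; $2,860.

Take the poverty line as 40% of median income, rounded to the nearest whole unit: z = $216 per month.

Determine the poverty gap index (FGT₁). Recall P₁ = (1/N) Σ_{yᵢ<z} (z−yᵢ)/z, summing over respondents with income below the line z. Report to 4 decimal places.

0.0093

Below z: $200 (q = 1 of N = 8).
Gap ratios (z−y)/z: (216−200)/216 = 0.0741.
Σ = 0.074074. Dividing by the full population N = 8 gives P₁ = 0.0093.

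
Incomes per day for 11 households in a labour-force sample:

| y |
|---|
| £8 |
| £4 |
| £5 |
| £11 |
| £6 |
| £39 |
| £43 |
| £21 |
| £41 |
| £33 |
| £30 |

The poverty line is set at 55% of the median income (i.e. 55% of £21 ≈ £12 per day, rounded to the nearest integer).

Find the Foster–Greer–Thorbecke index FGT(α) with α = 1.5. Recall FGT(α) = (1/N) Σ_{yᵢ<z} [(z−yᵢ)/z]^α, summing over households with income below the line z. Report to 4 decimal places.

Below the line: £4, £5, £6, £8, £11 (q = 5 of N = 11).
Normalized shortfalls: (12−4)/12 = 0.6667; (12−5)/12 = 0.5833; (12−6)/12 = 0.5000; (12−8)/12 = 0.3333; (12−11)/12 = 0.0833.
Raised to α = 1.5: 0.54433; 0.44553; 0.35355; 0.19245; 0.02406.
Sum = 1.559919; FGT(1.5) = 1.559919 / 11 = 0.1418.

0.1418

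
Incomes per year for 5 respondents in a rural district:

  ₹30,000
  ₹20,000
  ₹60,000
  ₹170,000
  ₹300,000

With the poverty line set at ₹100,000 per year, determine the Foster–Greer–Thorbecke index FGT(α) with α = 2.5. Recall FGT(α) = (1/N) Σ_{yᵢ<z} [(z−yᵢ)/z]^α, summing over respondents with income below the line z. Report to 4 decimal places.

Incomes under z: ₹20,000, ₹30,000, ₹60,000 (q = 3 of N = 5).
Shortfall ratios: (100000−20000)/100000 = 0.8000; (100000−30000)/100000 = 0.7000; (100000−60000)/100000 = 0.4000.
Raised to α = 2.5: 0.57243; 0.40996; 0.10119.
Sum = 1.083590; FGT(2.5) = 1.083590 / 5 = 0.2167.

0.2167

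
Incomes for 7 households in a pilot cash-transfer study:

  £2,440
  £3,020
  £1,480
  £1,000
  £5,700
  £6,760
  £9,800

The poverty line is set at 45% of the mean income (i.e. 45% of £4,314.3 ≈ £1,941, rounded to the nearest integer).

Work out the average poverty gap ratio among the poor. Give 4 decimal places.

0.3612

Poor units: £1,000, £1,480 (q = 2 of N = 7).
Relative gaps: 0.4848, 0.2375; sum = 0.722308.
The income-gap ratio divides by q (the poor only): 0.722308 / 2 = 0.3612.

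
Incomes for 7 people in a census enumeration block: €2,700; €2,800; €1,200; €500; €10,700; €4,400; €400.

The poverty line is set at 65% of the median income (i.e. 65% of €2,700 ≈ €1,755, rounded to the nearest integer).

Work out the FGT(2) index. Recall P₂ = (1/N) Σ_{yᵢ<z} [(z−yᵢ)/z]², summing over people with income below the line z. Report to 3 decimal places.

0.172

Incomes under z: €400, €500, €1,200 (q = 3 of N = 7).
Relative gaps: (1755−400)/1755 = 0.7721; (1755−500)/1755 = 0.7151; (1755−1200)/1755 = 0.3162.
Squared: 0.5961; 0.5114; 0.1000.
Sum = 1.207482; P₂ = 1.207482 / 7 = 0.172.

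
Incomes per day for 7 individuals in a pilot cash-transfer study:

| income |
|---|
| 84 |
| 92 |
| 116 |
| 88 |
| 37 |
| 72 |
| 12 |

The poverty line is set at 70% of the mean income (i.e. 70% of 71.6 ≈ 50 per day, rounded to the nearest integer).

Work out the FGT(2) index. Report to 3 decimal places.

Below the line: 12, 37 (q = 2 of N = 7).
Relative gaps: (50−12)/50 = 0.7600; (50−37)/50 = 0.2600.
Squared: 0.5776; 0.0676.
Sum = 0.645200; P₂ = 0.645200 / 7 = 0.092.

0.092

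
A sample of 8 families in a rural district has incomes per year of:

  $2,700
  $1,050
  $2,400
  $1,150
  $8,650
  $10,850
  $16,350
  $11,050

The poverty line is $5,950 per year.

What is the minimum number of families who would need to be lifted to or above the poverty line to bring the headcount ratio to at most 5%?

4

Currently q = 4 of N = 8 are below the line (H = 0.500).
A headcount ratio of at most 5% allows at most ⌊0.05 × 8⌋ = 0 poor families.
So at least 4 − 0 = 4 must be lifted.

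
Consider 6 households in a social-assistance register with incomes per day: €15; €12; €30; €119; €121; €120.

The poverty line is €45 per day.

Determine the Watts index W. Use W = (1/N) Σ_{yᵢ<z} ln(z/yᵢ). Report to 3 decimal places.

0.471

Below the line: €12, €15, €30 (q = 3 of N = 6).
Log gaps: ln(45/12) = 1.3218; ln(45/15) = 1.0986; ln(45/30) = 0.4055.
W = 2.825833 / 6 = 0.471.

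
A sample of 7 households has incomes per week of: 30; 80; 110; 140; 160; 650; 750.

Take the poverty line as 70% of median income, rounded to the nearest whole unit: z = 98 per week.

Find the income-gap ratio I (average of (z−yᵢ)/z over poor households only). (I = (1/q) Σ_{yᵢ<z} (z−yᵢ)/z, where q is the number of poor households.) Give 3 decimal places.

0.439

Poor units: 30, 80 (q = 2 of N = 7).
Relative gaps: 0.6939, 0.1837; sum = 0.877551.
The income-gap ratio divides by q (the poor only): 0.877551 / 2 = 0.439.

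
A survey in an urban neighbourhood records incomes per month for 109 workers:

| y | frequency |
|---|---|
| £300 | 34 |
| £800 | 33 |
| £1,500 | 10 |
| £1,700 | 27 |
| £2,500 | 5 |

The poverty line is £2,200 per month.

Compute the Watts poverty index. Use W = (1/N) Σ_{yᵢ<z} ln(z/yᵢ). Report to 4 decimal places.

1.0268

Below the line: 34×£300, 33×£800, 10×£1,500, 27×£1,700 (q = 104 of N = 109).
ln(z/y) terms: ln(2200/300) = 1.9924 (×34); ln(2200/800) = 1.0116 (×33); ln(2200/1500) = 0.3830 (×10); ln(2200/1700) = 0.2578 (×27).
W = 111.916764 / 109 = 1.0268.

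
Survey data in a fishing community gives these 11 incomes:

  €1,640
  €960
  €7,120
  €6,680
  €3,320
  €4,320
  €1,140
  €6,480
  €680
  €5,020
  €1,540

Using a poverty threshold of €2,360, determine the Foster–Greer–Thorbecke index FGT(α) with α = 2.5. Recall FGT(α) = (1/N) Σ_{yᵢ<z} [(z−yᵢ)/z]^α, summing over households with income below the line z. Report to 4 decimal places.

0.0921

Incomes under z: €680, €960, €1,140, €1,540, €1,640 (q = 5 of N = 11).
Relative gaps: (2360−680)/2360 = 0.7119; (2360−960)/2360 = 0.5932; (2360−1140)/2360 = 0.5169; (2360−1540)/2360 = 0.3475; (2360−1640)/2360 = 0.3051.
Raised to α = 2.5: 0.42756; 0.27104; 0.19214; 0.07116; 0.05141.
Sum = 1.013315; FGT(2.5) = 1.013315 / 11 = 0.0921.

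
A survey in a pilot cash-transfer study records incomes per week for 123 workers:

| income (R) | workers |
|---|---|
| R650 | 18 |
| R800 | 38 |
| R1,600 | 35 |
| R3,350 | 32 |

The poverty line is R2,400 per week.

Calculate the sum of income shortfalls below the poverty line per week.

Below z: 18×R650, 38×R800, 35×R1,600 (q = 91 of N = 123).
Individual gaps: 18×(2400−650) = 31500; 38×(2400−800) = 60800; 35×(2400−1600) = 28000.
Aggregate gap = R120,300.

R120,300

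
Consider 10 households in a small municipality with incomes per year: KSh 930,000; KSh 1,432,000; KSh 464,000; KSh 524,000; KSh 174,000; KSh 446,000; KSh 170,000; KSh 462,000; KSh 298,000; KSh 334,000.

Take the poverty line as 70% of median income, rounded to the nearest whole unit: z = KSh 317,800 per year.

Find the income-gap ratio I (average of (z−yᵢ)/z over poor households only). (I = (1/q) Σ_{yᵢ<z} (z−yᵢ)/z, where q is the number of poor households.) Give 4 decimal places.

Incomes under z: KSh 170,000, KSh 174,000, KSh 298,000 (q = 3 of N = 10).
Shortfall ratios (z−y)/z: 0.4651, 0.4525, 0.0623; sum = 0.979862.
I averages over the q = 3 poor units only: 0.979862 / 3 = 0.3266.

0.3266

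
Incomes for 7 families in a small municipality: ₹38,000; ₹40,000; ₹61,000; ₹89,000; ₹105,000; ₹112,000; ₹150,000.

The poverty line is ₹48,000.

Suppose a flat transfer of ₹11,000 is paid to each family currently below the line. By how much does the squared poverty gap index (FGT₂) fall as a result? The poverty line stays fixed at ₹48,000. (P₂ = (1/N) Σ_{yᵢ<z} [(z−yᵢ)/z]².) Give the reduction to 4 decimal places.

0.0102

Before: below the line — ₹38,000, ₹40,000; squared poverty gap index (FGT₂) = 0.010169.
After the ₹11,000 transfer: below the line — none; squared poverty gap index (FGT₂) = 0.000000.
Reduction = 0.010169 − 0.000000 = 0.0102.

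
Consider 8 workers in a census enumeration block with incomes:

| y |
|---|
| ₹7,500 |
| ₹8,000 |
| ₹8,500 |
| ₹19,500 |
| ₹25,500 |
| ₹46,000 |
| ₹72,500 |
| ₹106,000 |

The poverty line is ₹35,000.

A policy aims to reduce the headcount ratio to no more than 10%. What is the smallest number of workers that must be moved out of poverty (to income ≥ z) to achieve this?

5 of the 8 workers are poor, so H = 5/8 = 0.625.
A headcount ratio of at most 10% allows at most ⌊0.10 × 8⌋ = 0 poor workers.
So at least 5 − 0 = 5 must be lifted.

5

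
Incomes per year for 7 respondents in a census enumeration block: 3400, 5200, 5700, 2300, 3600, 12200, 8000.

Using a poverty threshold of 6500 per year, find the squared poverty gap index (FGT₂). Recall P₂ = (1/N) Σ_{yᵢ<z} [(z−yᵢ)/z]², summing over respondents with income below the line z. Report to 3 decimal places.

Below z: 2300, 3400, 3600, 5200, 5700 (q = 5 of N = 7).
Shortfall ratios: (6500−2300)/6500 = 0.6462; (6500−3400)/6500 = 0.4769; (6500−3600)/6500 = 0.4462; (6500−5200)/6500 = 0.2000; (6500−5700)/6500 = 0.1231.
Squared: 0.4175; 0.2275; 0.1991; 0.0400; 0.0151.
Sum = 0.899172; P₂ = 0.899172 / 7 = 0.128.

0.128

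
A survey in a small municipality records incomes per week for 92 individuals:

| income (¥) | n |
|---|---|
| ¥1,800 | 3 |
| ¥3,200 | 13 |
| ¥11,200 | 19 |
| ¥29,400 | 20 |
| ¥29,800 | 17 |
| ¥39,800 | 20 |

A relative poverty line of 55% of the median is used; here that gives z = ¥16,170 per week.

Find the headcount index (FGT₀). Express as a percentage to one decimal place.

38.0%

35 of the 92 individuals have income below ¥16,170.
H = 35/92 = 38.0%.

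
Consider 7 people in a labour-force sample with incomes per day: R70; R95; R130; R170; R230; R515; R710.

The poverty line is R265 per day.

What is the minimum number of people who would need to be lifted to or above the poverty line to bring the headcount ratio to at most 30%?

3

5 of the 7 people are poor, so H = 5/7 = 0.714.
A headcount ratio of at most 30% allows at most ⌊0.30 × 7⌋ = 2 poor people.
So at least 5 − 2 = 3 must be lifted.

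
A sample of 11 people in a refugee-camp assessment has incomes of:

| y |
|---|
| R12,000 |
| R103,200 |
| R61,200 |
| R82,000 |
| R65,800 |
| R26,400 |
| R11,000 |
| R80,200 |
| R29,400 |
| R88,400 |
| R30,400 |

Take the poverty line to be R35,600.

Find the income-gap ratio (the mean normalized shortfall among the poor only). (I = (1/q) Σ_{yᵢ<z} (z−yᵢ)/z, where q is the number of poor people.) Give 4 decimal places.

0.3865

Poor units: R11,000, R12,000, R26,400, R29,400, R30,400 (q = 5 of N = 11).
Shortfall ratios (z−y)/z: 0.6910, 0.6629, 0.2584, 0.1742, 0.1461; sum = 1.932584.
I averages over the q = 5 poor units only: 1.932584 / 5 = 0.3865.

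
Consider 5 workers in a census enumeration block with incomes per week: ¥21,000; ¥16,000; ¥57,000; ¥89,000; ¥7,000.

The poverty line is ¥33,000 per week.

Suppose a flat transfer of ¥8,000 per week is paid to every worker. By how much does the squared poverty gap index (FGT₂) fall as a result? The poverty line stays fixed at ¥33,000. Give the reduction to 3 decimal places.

Before: below the line — ¥7,000, ¥16,000, ¥21,000; squared poverty gap index (FGT₂) = 0.20367.
After the ¥8,000 transfer: below the line — ¥15,000, ¥24,000, ¥29,000; squared poverty gap index (FGT₂) = 0.07732.
Reduction = 0.20367 − 0.07732 = 0.126.

0.126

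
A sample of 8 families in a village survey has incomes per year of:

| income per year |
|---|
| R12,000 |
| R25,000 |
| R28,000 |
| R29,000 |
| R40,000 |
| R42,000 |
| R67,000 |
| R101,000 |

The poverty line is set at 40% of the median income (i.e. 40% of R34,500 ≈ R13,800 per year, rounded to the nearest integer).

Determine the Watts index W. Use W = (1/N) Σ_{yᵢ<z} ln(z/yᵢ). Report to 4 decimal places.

0.0175

Incomes under z: R12,000 (q = 1 of N = 8).
Log gaps: ln(13800/12000) = 0.1398.
W = 0.139762 / 8 = 0.0175.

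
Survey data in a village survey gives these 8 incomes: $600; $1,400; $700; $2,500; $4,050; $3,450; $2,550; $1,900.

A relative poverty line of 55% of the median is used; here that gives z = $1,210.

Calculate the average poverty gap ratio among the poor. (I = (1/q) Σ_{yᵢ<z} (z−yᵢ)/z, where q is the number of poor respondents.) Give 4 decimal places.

0.4628

Below the line: $600, $700 (q = 2 of N = 8).
Shortfall ratios (z−y)/z: 0.5041, 0.4215; sum = 0.925620.
I averages over the q = 2 poor units only: 0.925620 / 2 = 0.4628.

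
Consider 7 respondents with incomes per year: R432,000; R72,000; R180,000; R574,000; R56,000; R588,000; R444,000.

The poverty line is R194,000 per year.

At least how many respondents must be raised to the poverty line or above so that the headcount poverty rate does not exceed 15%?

2

3 of the 7 respondents are poor, so H = 3/7 = 0.429.
A headcount ratio of at most 15% allows at most ⌊0.15 × 7⌋ = 1 poor respondents.
So at least 3 − 1 = 2 must be lifted.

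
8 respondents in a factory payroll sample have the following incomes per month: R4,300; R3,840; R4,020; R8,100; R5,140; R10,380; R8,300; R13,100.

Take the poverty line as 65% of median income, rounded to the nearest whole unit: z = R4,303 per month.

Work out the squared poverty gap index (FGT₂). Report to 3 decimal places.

0.002

Incomes under z: R3,840, R4,020, R4,300 (q = 3 of N = 8).
Normalized shortfalls: (4303−3840)/4303 = 0.1076; (4303−4020)/4303 = 0.0658; (4303−4300)/4303 = 0.0007.
Squared: 0.0116; 0.0043; 0.0000.
Sum = 0.015904; P₂ = 0.015904 / 8 = 0.002.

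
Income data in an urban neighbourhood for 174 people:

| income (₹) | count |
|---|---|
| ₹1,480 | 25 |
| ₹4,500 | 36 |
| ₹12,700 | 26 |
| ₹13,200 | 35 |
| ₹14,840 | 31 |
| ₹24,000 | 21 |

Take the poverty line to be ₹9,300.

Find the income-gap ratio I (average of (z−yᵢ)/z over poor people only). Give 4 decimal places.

Poor units: 25×₹1,480, 36×₹4,500 (q = 61 of N = 174).
Shortfall ratios (z−y)/z: 0.8409 (×25), 0.5161 (×36); sum = 39.602151.
I averages over the q = 61 poor units only: 39.602151 / 61 = 0.6492.

0.6492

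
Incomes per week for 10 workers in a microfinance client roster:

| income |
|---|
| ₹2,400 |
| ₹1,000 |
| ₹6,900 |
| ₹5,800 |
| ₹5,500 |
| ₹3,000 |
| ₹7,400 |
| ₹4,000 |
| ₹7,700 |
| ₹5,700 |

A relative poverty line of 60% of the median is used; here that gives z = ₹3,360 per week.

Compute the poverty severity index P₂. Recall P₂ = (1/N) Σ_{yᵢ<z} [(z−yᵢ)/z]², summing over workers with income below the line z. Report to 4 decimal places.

0.0586

Below z: ₹1,000, ₹2,400, ₹3,000 (q = 3 of N = 10).
Normalized shortfalls: (3360−1000)/3360 = 0.7024; (3360−2400)/3360 = 0.2857; (3360−3000)/3360 = 0.1071.
Squared: 0.4933; 0.0816; 0.0115.
Sum = 0.586451; P₂ = 0.586451 / 10 = 0.0586.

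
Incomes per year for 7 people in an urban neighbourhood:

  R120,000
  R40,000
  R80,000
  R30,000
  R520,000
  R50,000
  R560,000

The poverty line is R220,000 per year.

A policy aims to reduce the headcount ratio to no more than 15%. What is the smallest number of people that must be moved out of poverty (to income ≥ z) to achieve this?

Currently q = 5 of N = 7 are below the line (H = 0.714).
A headcount ratio of at most 15% allows at most ⌊0.15 × 7⌋ = 1 poor people.
So at least 5 − 1 = 4 must be lifted.

4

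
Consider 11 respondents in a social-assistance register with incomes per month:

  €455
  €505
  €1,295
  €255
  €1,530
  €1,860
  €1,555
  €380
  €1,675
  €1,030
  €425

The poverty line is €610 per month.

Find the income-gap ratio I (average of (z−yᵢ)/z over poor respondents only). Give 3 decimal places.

Below z: €255, €380, €425, €455, €505 (q = 5 of N = 11).
Relative gaps: 0.5820, 0.3770, 0.3033, 0.2541, 0.1721; sum = 1.688525.
I averages over the q = 5 poor units only: 1.688525 / 5 = 0.338.

0.338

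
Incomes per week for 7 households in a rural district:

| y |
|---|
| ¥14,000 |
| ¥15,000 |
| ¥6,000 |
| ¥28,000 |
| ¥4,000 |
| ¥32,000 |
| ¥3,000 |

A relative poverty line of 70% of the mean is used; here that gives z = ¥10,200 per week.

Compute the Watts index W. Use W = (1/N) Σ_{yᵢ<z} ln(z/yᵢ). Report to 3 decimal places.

Below the line: ¥3,000, ¥4,000, ¥6,000 (q = 3 of N = 7).
ln(z/y) terms: ln(10200/3000) = 1.2238; ln(10200/4000) = 0.9361; ln(10200/6000) = 0.5306.
W = 2.690497 / 7 = 0.384.

0.384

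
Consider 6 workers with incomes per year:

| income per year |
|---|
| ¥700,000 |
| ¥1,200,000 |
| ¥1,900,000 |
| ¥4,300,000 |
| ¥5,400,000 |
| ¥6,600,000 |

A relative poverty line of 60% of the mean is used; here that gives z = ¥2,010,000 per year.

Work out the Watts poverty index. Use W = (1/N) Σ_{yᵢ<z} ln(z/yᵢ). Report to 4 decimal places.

Incomes under z: ¥700,000, ¥1,200,000, ¥1,900,000 (q = 3 of N = 6).
ln(z/y) terms: ln(2010000/700000) = 1.0548; ln(2010000/1200000) = 0.5158; ln(2010000/1900000) = 0.0563.
W = 1.626904 / 6 = 0.2712.

0.2712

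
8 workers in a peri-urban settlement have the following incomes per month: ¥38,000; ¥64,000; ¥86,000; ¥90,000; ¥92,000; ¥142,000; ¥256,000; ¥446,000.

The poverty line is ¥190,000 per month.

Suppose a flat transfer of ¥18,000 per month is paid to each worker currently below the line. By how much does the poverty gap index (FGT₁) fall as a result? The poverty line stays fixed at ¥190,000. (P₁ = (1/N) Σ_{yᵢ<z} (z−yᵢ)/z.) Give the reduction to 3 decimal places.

Before: below the line — ¥38,000, ¥64,000, ¥86,000, ¥90,000, ¥92,000, ¥142,000; poverty gap index (FGT₁) = 0.41316.
After the ¥18,000 transfer: below the line — ¥56,000, ¥82,000, ¥104,000, ¥108,000, ¥110,000, ¥160,000; poverty gap index (FGT₁) = 0.34211.
Reduction = 0.41316 − 0.34211 = 0.071.

0.071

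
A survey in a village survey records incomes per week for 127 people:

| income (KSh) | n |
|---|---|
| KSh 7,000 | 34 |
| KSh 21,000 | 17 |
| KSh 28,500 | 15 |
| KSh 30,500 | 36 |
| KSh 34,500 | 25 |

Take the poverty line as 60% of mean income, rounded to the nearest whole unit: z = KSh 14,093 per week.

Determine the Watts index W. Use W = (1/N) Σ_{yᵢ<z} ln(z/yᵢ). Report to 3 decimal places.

0.187

Below z: 34×KSh 7,000 (q = 34 of N = 127).
Log shortfalls: ln(14093/7000) = 0.6998 (×34).
W = 23.792114 / 127 = 0.187.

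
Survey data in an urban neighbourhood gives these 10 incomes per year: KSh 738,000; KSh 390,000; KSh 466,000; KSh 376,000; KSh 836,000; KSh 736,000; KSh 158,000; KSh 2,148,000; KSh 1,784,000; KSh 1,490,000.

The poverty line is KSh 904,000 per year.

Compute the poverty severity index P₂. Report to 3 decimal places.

Below z: KSh 158,000, KSh 376,000, KSh 390,000, KSh 466,000, KSh 736,000, KSh 738,000, KSh 836,000 (q = 7 of N = 10).
Normalized shortfalls: (904000−158000)/904000 = 0.8252; (904000−376000)/904000 = 0.5841; (904000−390000)/904000 = 0.5686; (904000−466000)/904000 = 0.4845; (904000−736000)/904000 = 0.1858; (904000−738000)/904000 = 0.1836; (904000−836000)/904000 = 0.0752.
Squared: 0.6810; 0.3411; 0.3233; 0.2348; 0.0345; 0.0337; 0.0057.
Sum = 1.654084; P₂ = 1.654084 / 10 = 0.165.

0.165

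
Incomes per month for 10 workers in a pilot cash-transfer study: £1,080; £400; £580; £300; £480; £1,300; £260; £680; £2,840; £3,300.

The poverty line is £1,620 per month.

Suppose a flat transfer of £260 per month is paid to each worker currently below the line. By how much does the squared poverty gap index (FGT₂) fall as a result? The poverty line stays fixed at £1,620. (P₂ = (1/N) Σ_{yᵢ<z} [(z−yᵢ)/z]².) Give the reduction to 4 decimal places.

Before: below the line — £260, £300, £400, £480, £580, £680, £1,080, £1,300; squared poverty gap index (FGT₂) = 0.332998.
After the £260 transfer: below the line — £520, £560, £660, £740, £840, £940, £1,340, £1,560; squared poverty gap index (FGT₂) = 0.197470.
Reduction = 0.332998 − 0.197470 = 0.1355.

0.1355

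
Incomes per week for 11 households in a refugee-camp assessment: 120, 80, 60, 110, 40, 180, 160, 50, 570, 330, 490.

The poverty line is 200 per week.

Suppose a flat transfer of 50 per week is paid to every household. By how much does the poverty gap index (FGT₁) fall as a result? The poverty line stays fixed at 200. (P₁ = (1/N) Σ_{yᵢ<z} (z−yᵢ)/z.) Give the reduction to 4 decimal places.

0.1636

Before: below the line — 40, 50, 60, 80, 110, 120, 160, 180; poverty gap index (FGT₁) = 0.363636.
After the 50 transfer: below the line — 90, 100, 110, 130, 160, 170; poverty gap index (FGT₁) = 0.200000.
Reduction = 0.363636 − 0.200000 = 0.1636.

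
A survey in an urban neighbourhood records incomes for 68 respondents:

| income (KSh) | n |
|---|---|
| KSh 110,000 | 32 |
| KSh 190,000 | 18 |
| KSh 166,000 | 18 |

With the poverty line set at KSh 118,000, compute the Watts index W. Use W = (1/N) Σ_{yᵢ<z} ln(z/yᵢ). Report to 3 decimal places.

0.033

Below z: 32×KSh 110,000 (q = 32 of N = 68).
Log shortfalls: ln(118000/110000) = 0.0702 (×32).
W = 2.246536 / 68 = 0.033.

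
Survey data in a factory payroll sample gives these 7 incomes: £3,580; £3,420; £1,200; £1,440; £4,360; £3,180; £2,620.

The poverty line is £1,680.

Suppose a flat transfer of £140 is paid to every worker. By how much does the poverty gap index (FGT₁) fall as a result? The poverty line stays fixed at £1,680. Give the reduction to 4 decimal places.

0.0238

Before: below the line — £1,200, £1,440; poverty gap index (FGT₁) = 0.061224.
After the £140 transfer: below the line — £1,340, £1,580; poverty gap index (FGT₁) = 0.037415.
Reduction = 0.061224 − 0.037415 = 0.0238.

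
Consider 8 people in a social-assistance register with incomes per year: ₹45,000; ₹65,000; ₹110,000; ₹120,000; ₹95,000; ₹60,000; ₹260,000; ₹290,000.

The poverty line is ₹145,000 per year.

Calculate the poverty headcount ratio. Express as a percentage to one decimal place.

6 of the 8 people have income below ₹145,000.
H = 6/8 = 75.0%.

75.0%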